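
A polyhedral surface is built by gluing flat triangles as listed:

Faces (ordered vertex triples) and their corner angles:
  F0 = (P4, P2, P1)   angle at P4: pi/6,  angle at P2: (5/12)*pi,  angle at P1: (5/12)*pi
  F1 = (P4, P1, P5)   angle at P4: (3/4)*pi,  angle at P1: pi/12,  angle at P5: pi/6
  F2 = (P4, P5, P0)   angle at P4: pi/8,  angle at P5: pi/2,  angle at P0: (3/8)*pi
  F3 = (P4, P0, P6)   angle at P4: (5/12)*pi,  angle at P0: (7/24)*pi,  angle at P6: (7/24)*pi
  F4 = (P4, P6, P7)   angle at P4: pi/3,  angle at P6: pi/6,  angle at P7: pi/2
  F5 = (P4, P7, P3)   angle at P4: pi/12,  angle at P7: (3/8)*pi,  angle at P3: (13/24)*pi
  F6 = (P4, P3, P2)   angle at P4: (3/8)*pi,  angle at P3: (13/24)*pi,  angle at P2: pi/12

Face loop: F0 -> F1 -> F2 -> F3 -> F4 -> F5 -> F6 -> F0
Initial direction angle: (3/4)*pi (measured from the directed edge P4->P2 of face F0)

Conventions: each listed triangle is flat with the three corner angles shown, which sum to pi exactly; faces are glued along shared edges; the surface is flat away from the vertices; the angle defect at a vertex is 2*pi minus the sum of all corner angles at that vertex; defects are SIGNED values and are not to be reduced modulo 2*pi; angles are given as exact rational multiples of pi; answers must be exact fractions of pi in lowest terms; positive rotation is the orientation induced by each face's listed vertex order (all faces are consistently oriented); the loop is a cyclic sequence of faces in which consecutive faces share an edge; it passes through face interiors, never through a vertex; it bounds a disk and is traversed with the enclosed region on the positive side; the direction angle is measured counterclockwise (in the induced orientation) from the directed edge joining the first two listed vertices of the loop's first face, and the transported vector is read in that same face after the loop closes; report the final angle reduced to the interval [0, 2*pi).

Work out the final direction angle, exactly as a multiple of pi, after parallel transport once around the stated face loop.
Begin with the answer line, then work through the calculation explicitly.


Answer: final direction angle = pi/2

enclosed vertex P4: corner angles sum to (9/4)*pi, defect = 2*pi - (9/4)*pi = -pi/4
holonomy = initial angle + sum of enclosed defects (mod 2*pi), positive in the induced orientation
final angle = (3/4)*pi - pi/4 = pi/2 (mod 2*pi)


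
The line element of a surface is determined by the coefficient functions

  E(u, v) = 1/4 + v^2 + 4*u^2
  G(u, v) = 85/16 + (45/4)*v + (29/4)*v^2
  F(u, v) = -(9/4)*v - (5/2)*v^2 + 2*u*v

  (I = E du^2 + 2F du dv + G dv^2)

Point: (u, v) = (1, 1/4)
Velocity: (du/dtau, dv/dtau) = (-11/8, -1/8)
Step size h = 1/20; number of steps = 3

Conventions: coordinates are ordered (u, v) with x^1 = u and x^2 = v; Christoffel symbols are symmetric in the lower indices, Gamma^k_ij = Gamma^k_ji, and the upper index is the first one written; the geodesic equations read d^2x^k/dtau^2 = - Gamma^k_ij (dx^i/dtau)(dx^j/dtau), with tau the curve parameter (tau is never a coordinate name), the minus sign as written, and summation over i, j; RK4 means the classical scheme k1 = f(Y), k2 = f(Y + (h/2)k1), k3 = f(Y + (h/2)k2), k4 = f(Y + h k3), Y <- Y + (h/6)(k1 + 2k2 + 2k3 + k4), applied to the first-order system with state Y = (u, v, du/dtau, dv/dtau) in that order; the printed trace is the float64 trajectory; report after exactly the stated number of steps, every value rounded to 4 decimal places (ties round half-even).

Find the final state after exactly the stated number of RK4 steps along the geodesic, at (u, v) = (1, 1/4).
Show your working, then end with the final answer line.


f(Y) = (du/dtau, dv/dtau, -Gamma^u_ij Y'^i Y'^j, -Gamma^v_ij Y'^i Y'^j) with the Gammas evaluated at the stage position; h = 0.050000; intermediate values shown to 6 dp
step 0: u = 1.0000, v = 0.2500, du/dtau = -1.3750, dv/dtau = -0.1250
step 1:
  k1: at (u, v) = (1.000000, 0.250000), (du/dtau, dv/dtau) = (-1.375000, -0.125000); Gamma_uuu = 0.930218, Gamma_uuv = 0.058046, Gamma_uvv = -0.304240, Gamma_vuu = 0.052865, Gamma_vuv = 0.001480, Gamma_vvv = 0.859273; k1 = (-1.375000, -0.125000, -1.773893, -0.113883)
  k2: at (u, v) = (0.965625, 0.246875), (du/dtau, dv/dtau) = (-1.419347, -0.127847); Gamma_uuu = 0.959045, Gamma_uuv = 0.061192, Gamma_uvv = -0.335194, Gamma_vuu = 0.054909, Gamma_vuv = 0.001657, Gamma_vvv = 0.860014; k2 = (-1.419347, -0.127847, -1.948770, -0.125276)
  k3: at (u, v) = (0.964516, 0.246804), (du/dtau, dv/dtau) = (-1.423719, -0.128132); Gamma_uuu = 0.959999, Gamma_uuv = 0.061306, Gamma_uvv = -0.336277, Gamma_vuu = 0.054983, Gamma_vuv = 0.001664, Gamma_vvv = 0.860014; k3 = (-1.423719, -0.128132, -1.962743, -0.126176)
  k4: at (u, v) = (0.928814, 0.243593), (du/dtau, dv/dtau) = (-1.473137, -0.131309); Gamma_uuu = 0.991781, Gamma_uuv = 0.064904, Gamma_uvv = -0.372443, Gamma_vuu = 0.057233, Gamma_vuv = 0.001866, Gamma_vvv = 0.860556; k4 = (-1.473137, -0.131309, -2.170985, -0.139762)
  Y <- Y + (h/6)(k1 + 2k2 + 2k3 + k4): u = 0.9289, v = 0.2436, du/dtau = -1.4731, dv/dtau = -0.1313
step 2:
  k1: at (u, v) = (0.928881, 0.243598), (du/dtau, dv/dtau) = (-1.473066, -0.131305); Gamma_uuu = 0.991720, Gamma_uuv = 0.064897, Gamma_uvv = -0.372369, Gamma_vuu = 0.057228, Gamma_vuv = 0.001866, Gamma_vvv = 0.860557; k1 = (-1.473066, -0.131305, -2.170641, -0.139739)
  k2: at (u, v) = (0.892054, 0.240315), (du/dtau, dv/dtau) = (-1.527332, -0.134798); Gamma_uuu = 1.026562, Gamma_uuv = 0.068996, Gamma_uvv = -0.414461, Gamma_vuu = 0.059689, Gamma_vuv = 0.002097, Gamma_vvv = 0.860849; k2 = (-1.527332, -0.134798, -2.415584, -0.155745)
  k3: at (u, v) = (0.890698, 0.240228), (du/dtau, dv/dtau) = (-1.533455, -0.135198); Gamma_uuu = 1.027885, Gamma_uuv = 0.069165, Gamma_uvv = -0.416148, Gamma_vuu = 0.059790, Gamma_vuv = 0.002106, Gamma_vvv = 0.860829; k3 = (-1.533455, -0.135198, -2.438128, -0.157203)
  k4: at (u, v) = (0.852208, 0.236838), (du/dtau, dv/dtau) = (-1.594972, -0.139165); Gamma_uuu = 1.066816, Gamma_uuv = 0.073955, Gamma_uvv = -0.466453, Gamma_vuu = 0.062537, Gamma_vuv = 0.002377, Gamma_vvv = 0.860775; k4 = (-1.594972, -0.139165, -2.737710, -0.176816)
  Y <- Y + (h/6)(k1 + 2k2 + 2k3 + k4): u = 0.8523, v = 0.2368, du/dtau = -1.5949, dv/dtau = -0.1392
step 3:
  k1: at (u, v) = (0.852301, 0.236844), (du/dtau, dv/dtau) = (-1.594864, -0.139158); Gamma_uuu = 1.066720, Gamma_uuv = 0.073942, Gamma_uvv = -0.466321, Gamma_vuu = 0.062530, Gamma_vuv = 0.002376, Gamma_vvv = 0.860778; k1 = (-1.594864, -0.139158, -2.737089, -0.176774)
  k2: at (u, v) = (0.812429, 0.233365), (du/dtau, dv/dtau) = (-1.663291, -0.143578); Gamma_uuu = 1.109890, Gamma_uuv = 0.079509, Gamma_uvv = -0.526157, Gamma_vuu = 0.065572, Gamma_vuv = 0.002691, Gamma_vvv = 0.860287; k2 = (-1.663291, -0.143578, -3.097682, -0.200428)
  k3: at (u, v) = (0.810719, 0.233254), (du/dtau, dv/dtau) = (-1.672306, -0.144169); Gamma_uuu = 1.111807, Gamma_uuv = 0.079776, Gamma_uvv = -0.528967, Gamma_vuu = 0.065717, Gamma_vuv = 0.002706, Gamma_vvv = 0.860225; k3 = (-1.672306, -0.144169, -3.136760, -0.202968)
  k4: at (u, v) = (0.768686, 0.229635), (du/dtau, dv/dtau) = (-1.751702, -0.149307); Gamma_uuu = 1.160878, Gamma_uuv = 0.086469, Gamma_uvv = -0.602707, Gamma_vuu = 0.069175, Gamma_vuv = 0.003086, Gamma_vvv = 0.859095; k4 = (-1.751702, -0.149307, -3.593901, -0.233027)
  Y <- Y + (h/6)(k1 + 2k2 + 2k3 + k4): u = 0.7688, v = 0.2296, du/dtau = -1.7515, dv/dtau = -0.1493

Answer: u = 0.7688, v = 0.2296, du/dtau = -1.7515, dv/dtau = -0.1493


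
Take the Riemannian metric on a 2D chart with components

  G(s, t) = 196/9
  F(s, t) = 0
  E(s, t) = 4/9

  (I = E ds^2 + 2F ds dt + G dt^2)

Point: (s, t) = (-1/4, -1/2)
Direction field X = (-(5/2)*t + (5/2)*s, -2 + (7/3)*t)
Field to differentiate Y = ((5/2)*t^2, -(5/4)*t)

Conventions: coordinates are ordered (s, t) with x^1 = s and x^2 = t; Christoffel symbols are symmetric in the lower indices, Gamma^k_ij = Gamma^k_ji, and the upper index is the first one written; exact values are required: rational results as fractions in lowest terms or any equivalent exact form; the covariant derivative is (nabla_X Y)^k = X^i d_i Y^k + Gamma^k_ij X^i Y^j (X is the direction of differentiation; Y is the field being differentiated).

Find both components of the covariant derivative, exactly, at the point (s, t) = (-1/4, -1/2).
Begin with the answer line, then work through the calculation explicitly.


Answer: (nabla_X Y)^s = 95/12, (nabla_X Y)^t = 95/24

E = 4/9, F = 0, G = 196/9 at the point
E_s = 0, E_t = 0, F_s = 0, F_t = 0, G_s = 0, G_t = 0
EG - F^2 = 784/81;  g^inv = (81/784) * [[196/9, 0], [0, 4/9]]
first-kind symbols [ij,l] = (1/2)(d_i g_jl + d_j g_il - d_l g_ij): [ss,s] = E_s/2 = 0, [ss,t] = F_s - E_t/2 = 0, [st,s] = E_t/2 = 0, [st,t] = G_s/2 = 0, [tt,s] = F_t - G_s/2 = 0, [tt,t] = G_t/2 = 0
Gamma^s_ij = (G*[ij,s] - F*[ij,t])/(EG - F^2), Gamma^t_ij = (E*[ij,t] - F*[ij,s])/(EG - F^2)
Gamma_sss = 0, Gamma_sst = 0, Gamma_stt = 0, Gamma_tss = 0, Gamma_tst = 0, Gamma_ttt = 0
X = (5/8, -19/6), Y = (5/8, 5/8) at the point


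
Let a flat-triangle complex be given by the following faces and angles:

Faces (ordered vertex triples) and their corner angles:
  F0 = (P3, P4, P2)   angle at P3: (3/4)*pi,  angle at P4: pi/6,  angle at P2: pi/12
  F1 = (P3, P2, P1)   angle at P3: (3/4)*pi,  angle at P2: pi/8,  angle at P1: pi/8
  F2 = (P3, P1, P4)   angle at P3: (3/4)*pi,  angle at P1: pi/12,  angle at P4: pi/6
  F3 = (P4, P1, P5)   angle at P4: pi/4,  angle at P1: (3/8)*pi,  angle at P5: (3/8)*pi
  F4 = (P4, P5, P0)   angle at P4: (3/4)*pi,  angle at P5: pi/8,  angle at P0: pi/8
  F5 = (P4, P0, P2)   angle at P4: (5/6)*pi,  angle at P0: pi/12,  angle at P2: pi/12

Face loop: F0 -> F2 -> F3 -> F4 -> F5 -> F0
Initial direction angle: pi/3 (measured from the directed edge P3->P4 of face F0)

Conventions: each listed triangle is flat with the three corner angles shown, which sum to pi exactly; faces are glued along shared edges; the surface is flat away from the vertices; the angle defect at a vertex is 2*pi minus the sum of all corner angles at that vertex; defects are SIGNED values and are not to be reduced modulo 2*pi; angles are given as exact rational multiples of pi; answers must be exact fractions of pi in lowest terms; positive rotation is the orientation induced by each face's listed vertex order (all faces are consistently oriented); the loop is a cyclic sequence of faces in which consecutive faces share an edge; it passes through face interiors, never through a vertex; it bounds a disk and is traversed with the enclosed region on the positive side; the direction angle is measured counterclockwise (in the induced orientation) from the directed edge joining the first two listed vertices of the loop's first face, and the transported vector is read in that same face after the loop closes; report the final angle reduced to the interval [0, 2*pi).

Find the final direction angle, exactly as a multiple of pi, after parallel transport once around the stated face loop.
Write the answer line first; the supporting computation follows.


Answer: final direction angle = pi/6

enclosed vertex P4: corner angles sum to (13/6)*pi, defect = 2*pi - (13/6)*pi = -pi/6
adding the enclosed defects to the starting angle (mod 2*pi, induced orientation) gives the holonomy
final angle = pi/3 - pi/6 = pi/6 (mod 2*pi)


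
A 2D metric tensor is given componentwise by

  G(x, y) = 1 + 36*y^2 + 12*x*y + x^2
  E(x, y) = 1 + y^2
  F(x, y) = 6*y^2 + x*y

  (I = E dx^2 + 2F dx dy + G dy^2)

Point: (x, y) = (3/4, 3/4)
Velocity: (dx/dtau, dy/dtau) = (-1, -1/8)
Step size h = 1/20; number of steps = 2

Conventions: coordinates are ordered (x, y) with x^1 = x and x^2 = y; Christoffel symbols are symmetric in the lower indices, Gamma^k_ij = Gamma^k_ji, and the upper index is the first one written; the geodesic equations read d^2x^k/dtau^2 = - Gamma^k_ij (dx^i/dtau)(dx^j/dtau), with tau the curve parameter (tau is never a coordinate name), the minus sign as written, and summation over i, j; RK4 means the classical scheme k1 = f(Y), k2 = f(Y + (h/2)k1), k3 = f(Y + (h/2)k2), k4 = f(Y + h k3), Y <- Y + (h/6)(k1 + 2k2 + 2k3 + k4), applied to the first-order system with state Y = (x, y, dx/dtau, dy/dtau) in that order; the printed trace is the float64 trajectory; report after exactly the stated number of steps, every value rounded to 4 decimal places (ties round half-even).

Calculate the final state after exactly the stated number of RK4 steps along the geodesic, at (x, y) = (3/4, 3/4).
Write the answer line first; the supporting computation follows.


Answer: x = 0.6500, y = 0.7372, dx/dtau = -1.0009, dy/dtau = -0.1315

f(Y) = (dx/dtau, dy/dtau, -Gamma^x_ij Y'^i Y'^j, -Gamma^y_ij Y'^i Y'^j) with the Gammas evaluated at the stage position; h = 0.050000; intermediate values shown to 6 dp
step 0: x = 0.7500, y = 0.7500, dx/dtau = -1.0000, dy/dtau = -0.1250
step 1:
  k1: at (x, y) = (0.750000, 0.750000), (dx/dtau, dy/dtau) = (-1.000000, -0.125000); Gamma_xxx = 0.000000, Gamma_xxy = 0.025751, Gamma_xyy = 0.154506, Gamma_yxx = 0.000000, Gamma_yxy = 0.180258, Gamma_yyy = 1.081545; k1 = (-1.000000, -0.125000, -0.008852, -0.061964)
  k2: at (x, y) = (0.725000, 0.746875), (dx/dtau, dy/dtau) = (-1.000221, -0.126549); Gamma_xxx = 0.000000, Gamma_xxy = 0.026057, Gamma_xyy = 0.156343, Gamma_yxx = 0.000000, Gamma_yxy = 0.181637, Gamma_yyy = 1.089825; k2 = (-1.000221, -0.126549, -0.009100, -0.063435)
  k3: at (x, y) = (0.724994, 0.746836), (dx/dtau, dy/dtau) = (-1.000228, -0.126586); Gamma_xxx = 0.000000, Gamma_xxy = 0.026058, Gamma_xyy = 0.156349, Gamma_yxx = 0.000000, Gamma_yxy = 0.181645, Gamma_yyy = 1.089871; k3 = (-1.000228, -0.126586, -0.009104, -0.063462)
  k4: at (x, y) = (0.699989, 0.743671), (dx/dtau, dy/dtau) = (-1.000455, -0.128173); Gamma_xxx = 0.000000, Gamma_xxy = 0.026372, Gamma_xyy = 0.158231, Gamma_yxx = 0.000000, Gamma_yxy = 0.183054, Gamma_yyy = 1.098323; k4 = (-1.000455, -0.128173, -0.009363, -0.064990)
  Y <- Y + (h/6)(k1 + 2k2 + 2k3 + k4): x = 0.7000, y = 0.7437, dx/dtau = -1.0005, dy/dtau = -0.1282
step 2:
  k1: at (x, y) = (0.699989, 0.743671), (dx/dtau, dy/dtau) = (-1.000455, -0.128173); Gamma_xxx = 0.000000, Gamma_xxy = 0.026372, Gamma_xyy = 0.158231, Gamma_yxx = 0.000000, Gamma_yxy = 0.183054, Gamma_yyy = 1.098322; k1 = (-1.000455, -0.128173, -0.009363, -0.064990)
  k2: at (x, y) = (0.674977, 0.740467), (dx/dtau, dy/dtau) = (-1.000689, -0.129798); Gamma_xxx = 0.000000, Gamma_xxy = 0.026693, Gamma_xyy = 0.160159, Gamma_yxx = 0.000000, Gamma_yxy = 0.184491, Gamma_yyy = 1.106948; k2 = (-1.000689, -0.129798, -0.009632, -0.066575)
  k3: at (x, y) = (0.674971, 0.740426), (dx/dtau, dy/dtau) = (-1.000696, -0.129837); Gamma_xxx = 0.000000, Gamma_xxy = 0.026694, Gamma_xyy = 0.160165, Gamma_yxx = 0.000000, Gamma_yxy = 0.184500, Gamma_yyy = 1.106998; k3 = (-1.000696, -0.129837, -0.009637, -0.066605)
  k4: at (x, y) = (0.649954, 0.737179), (dx/dtau, dy/dtau) = (-1.000937, -0.131503); Gamma_xxx = 0.000000, Gamma_xxy = 0.027024, Gamma_xyy = 0.162142, Gamma_yxx = 0.000000, Gamma_yxy = 0.185968, Gamma_yyy = 1.115807; k4 = (-1.000937, -0.131503, -0.009918, -0.068252)
  Y <- Y + (h/6)(k1 + 2k2 + 2k3 + k4): x = 0.6500, y = 0.7372, dx/dtau = -1.0009, dy/dtau = -0.1315


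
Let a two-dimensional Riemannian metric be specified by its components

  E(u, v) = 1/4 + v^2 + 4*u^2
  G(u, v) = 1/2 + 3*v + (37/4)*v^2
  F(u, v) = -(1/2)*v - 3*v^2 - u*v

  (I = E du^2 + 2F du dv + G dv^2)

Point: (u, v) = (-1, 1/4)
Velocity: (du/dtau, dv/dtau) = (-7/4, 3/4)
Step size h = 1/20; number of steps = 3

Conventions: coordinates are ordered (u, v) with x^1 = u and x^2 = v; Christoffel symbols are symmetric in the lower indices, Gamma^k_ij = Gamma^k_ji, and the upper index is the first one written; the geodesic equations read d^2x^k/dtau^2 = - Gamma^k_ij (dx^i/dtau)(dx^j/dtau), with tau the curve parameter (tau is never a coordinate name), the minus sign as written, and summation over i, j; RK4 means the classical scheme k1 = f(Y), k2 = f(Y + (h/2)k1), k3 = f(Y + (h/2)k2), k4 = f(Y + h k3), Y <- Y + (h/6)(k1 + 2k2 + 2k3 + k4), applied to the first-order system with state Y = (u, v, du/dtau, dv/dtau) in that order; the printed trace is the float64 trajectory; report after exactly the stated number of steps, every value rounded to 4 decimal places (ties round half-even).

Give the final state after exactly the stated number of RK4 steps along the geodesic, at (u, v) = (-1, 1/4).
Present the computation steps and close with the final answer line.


f(Y) = (du/dtau, dv/dtau, -Gamma^u_ij Y'^i Y'^j, -Gamma^v_ij Y'^i Y'^j) with the Gammas evaluated at the stage position; h = 0.050000; intermediate values shown to 6 dp
step 0: u = -1.0000, v = 0.2500, du/dtau = -1.7500, dv/dtau = 0.7500
step 1:
  k1: at (u, v) = (-1.000000, 0.250000), (du/dtau, dv/dtau) = (-1.750000, 0.750000); Gamma_uuu = -0.931962, Gamma_uuv = 0.058000, Gamma_uvv = -0.201760, Gamma_vuu = -0.305366, Gamma_vuv = 0.001983, Gamma_vvv = 2.078572; k1 = (-1.750000, 0.750000, 3.119872, -0.228808)
  k2: at (u, v) = (-1.043750, 0.268750), (du/dtau, dv/dtau) = (-1.672003, 0.744280); Gamma_uuu = -0.896703, Gamma_uuv = 0.057458, Gamma_uvv = -0.198044, Gamma_vuu = -0.304283, Gamma_vuv = 0.002053, Gamma_vvv = 2.011789; k2 = (-1.672003, 0.744280, 2.759531, -0.258674)
  k3: at (u, v) = (-1.041800, 0.268607), (du/dtau, dv/dtau) = (-1.681012, 0.743533); Gamma_uuu = -0.898201, Gamma_uuv = 0.057629, Gamma_uvv = -0.198806, Gamma_vuu = -0.304536, Gamma_vuv = 0.002071, Gamma_vvv = 2.012216; k3 = (-1.681012, 0.743533, 2.792105, -0.246701)
  k4: at (u, v) = (-1.084051, 0.287177), (du/dtau, dv/dtau) = (-1.610395, 0.737665); Gamma_uuu = -0.866326, Gamma_uuv = 0.057091, Gamma_uvv = -0.195442, Gamma_vuu = -0.302859, Gamma_vuv = 0.002141, Gamma_vvv = 1.949184; k4 = (-1.610395, 0.737665, 2.488696, -0.270135)
  Y <- Y + (h/6)(k1 + 2k2 + 2k3 + k4): u = -1.0839, v = 0.2872, du/dtau = -1.6107, dv/dtau = 0.7374
step 2:
  k1: at (u, v) = (-1.083887, 0.287194), (du/dtau, dv/dtau) = (-1.610735, 0.737419); Gamma_uuu = -0.866443, Gamma_uuv = 0.057111, Gamma_uvv = -0.195526, Gamma_vuu = -0.302886, Gamma_vuv = 0.002144, Gamma_vvv = 1.949118; k1 = (-1.610735, 0.737419, 2.489953, -0.268985)
  k2: at (u, v) = (-1.124155, 0.305630), (du/dtau, dv/dtau) = (-1.548486, 0.730695); Gamma_uuu = -0.837955, Gamma_uuv = 0.056653, Gamma_uvv = -0.192759, Gamma_vuu = -0.300856, Gamma_vuv = 0.002222, Gamma_vvv = 1.889508; k2 = (-1.548486, 0.730695, 2.240373, -0.282413)
  k3: at (u, v) = (-1.122599, 0.305461), (du/dtau, dv/dtau) = (-1.554725, 0.730359); Gamma_uuu = -0.839009, Gamma_uuv = 0.056770, Gamma_uvv = -0.193261, Gamma_vuu = -0.301042, Gamma_vuv = 0.002235, Gamma_vvv = 1.889989; k3 = (-1.554725, 0.730359, 2.260045, -0.275421)
  k4: at (u, v) = (-1.161623, 0.323712), (du/dtau, dv/dtau) = (-1.497732, 0.723648); Gamma_uuu = -0.812970, Gamma_uuv = 0.056316, Gamma_uvv = -0.190693, Gamma_vuu = -0.298667, Gamma_vuv = 0.002312, Gamma_vvv = 1.833781; k4 = (-1.497732, 0.723648, 2.045590, -0.285308)
  Y <- Y + (h/6)(k1 + 2k2 + 2k3 + k4): u = -1.1615, v = 0.3237, du/dtau = -1.4979, dv/dtau = 0.7235
step 3:
  k1: at (u, v) = (-1.161511, 0.323721), (du/dtau, dv/dtau) = (-1.497932, 0.723503); Gamma_uuu = -0.813041, Gamma_uuv = 0.056328, Gamma_uvv = -0.190741, Gamma_vuu = -0.298683, Gamma_vuv = 0.002314, Gamma_vvv = 1.833750; k1 = (-1.497932, 0.723503, 2.046237, -0.284689)
  k2: at (u, v) = (-1.198959, 0.341808), (du/dtau, dv/dtau) = (-1.446776, 0.716386); Gamma_uuu = -0.789440, Gamma_uuv = 0.055923, Gamma_uvv = -0.188526, Gamma_vuu = -0.296113, Gamma_vuv = 0.002395, Gamma_vvv = 1.780683; k2 = (-1.446776, 0.716386, 1.865100, -0.289086)
  k3: at (u, v) = (-1.197680, 0.341630), (du/dtau, dv/dtau) = (-1.451304, 0.716276); Gamma_uuu = -0.790215, Gamma_uuv = 0.056008, Gamma_uvv = -0.188877, Gamma_vuu = -0.296258, Gamma_vuv = 0.002404, Gamma_vvv = 1.781156; k3 = (-1.451304, 0.716276, 1.877765, -0.284823)
  k4: at (u, v) = (-1.234076, 0.359534), (du/dtau, dv/dtau) = (-1.404043, 0.709262); Gamma_uuu = -0.768448, Gamma_uuv = 0.055608, Gamma_uvv = -0.186786, Gamma_vuu = -0.293499, Gamma_vuv = 0.002483, Gamma_vvv = 1.731085; k4 = (-1.404043, 0.709262, 1.719587, -0.287295)
  Y <- Y + (h/6)(k1 + 2k2 + 2k3 + k4): u = -1.2340, v = 0.3595, du/dtau = -1.4042, dv/dtau = 0.7092

Answer: u = -1.2340, v = 0.3595, du/dtau = -1.4042, dv/dtau = 0.7092


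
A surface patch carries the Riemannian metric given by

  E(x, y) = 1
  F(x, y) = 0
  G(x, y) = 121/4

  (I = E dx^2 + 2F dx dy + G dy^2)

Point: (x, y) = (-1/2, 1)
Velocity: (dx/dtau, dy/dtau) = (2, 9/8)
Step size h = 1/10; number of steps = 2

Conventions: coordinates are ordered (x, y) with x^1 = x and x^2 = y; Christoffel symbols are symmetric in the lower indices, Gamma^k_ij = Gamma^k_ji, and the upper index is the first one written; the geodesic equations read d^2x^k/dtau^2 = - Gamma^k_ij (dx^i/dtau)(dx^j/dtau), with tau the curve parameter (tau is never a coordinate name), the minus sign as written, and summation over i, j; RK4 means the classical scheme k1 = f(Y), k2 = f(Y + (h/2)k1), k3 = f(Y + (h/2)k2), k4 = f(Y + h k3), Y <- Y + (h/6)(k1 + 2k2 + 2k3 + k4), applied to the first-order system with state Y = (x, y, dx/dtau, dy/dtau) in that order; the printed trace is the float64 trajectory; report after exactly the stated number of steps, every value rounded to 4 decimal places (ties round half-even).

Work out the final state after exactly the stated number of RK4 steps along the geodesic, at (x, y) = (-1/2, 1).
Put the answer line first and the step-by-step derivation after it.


Answer: x = -0.1000, y = 1.2250, dx/dtau = 2.0000, dy/dtau = 1.1250

f(Y) = (dx/dtau, dy/dtau, -Gamma^x_ij Y'^i Y'^j, -Gamma^y_ij Y'^i Y'^j) with the Gammas evaluated at the stage position; h = 0.100000; intermediate values shown to 6 dp
step 0: x = -0.5000, y = 1.0000, dx/dtau = 2.0000, dy/dtau = 1.1250
step 1:
  k1: at (x, y) = (-0.500000, 1.000000), (dx/dtau, dy/dtau) = (2.000000, 1.125000); Gamma_xxx = 0.000000, Gamma_xxy = 0.000000, Gamma_xyy = 0.000000, Gamma_yxx = 0.000000, Gamma_yxy = 0.000000, Gamma_yyy = 0.000000; k1 = (2.000000, 1.125000, 0.000000, 0.000000)
  k2: at (x, y) = (-0.400000, 1.056250), (dx/dtau, dy/dtau) = (2.000000, 1.125000); Gamma_xxx = 0.000000, Gamma_xxy = 0.000000, Gamma_xyy = 0.000000, Gamma_yxx = 0.000000, Gamma_yxy = 0.000000, Gamma_yyy = 0.000000; k2 = (2.000000, 1.125000, 0.000000, 0.000000)
  k3: at (x, y) = (-0.400000, 1.056250), (dx/dtau, dy/dtau) = (2.000000, 1.125000); Gamma_xxx = 0.000000, Gamma_xxy = 0.000000, Gamma_xyy = 0.000000, Gamma_yxx = 0.000000, Gamma_yxy = 0.000000, Gamma_yyy = 0.000000; k3 = (2.000000, 1.125000, 0.000000, 0.000000)
  k4: at (x, y) = (-0.300000, 1.112500), (dx/dtau, dy/dtau) = (2.000000, 1.125000); Gamma_xxx = 0.000000, Gamma_xxy = 0.000000, Gamma_xyy = 0.000000, Gamma_yxx = 0.000000, Gamma_yxy = 0.000000, Gamma_yyy = 0.000000; k4 = (2.000000, 1.125000, 0.000000, 0.000000)
  Y <- Y + (h/6)(k1 + 2k2 + 2k3 + k4): x = -0.3000, y = 1.1125, dx/dtau = 2.0000, dy/dtau = 1.1250
step 2:
  k1: at (x, y) = (-0.300000, 1.112500), (dx/dtau, dy/dtau) = (2.000000, 1.125000); Gamma_xxx = 0.000000, Gamma_xxy = 0.000000, Gamma_xyy = 0.000000, Gamma_yxx = 0.000000, Gamma_yxy = 0.000000, Gamma_yyy = 0.000000; k1 = (2.000000, 1.125000, 0.000000, 0.000000)
  k2: at (x, y) = (-0.200000, 1.168750), (dx/dtau, dy/dtau) = (2.000000, 1.125000); Gamma_xxx = 0.000000, Gamma_xxy = 0.000000, Gamma_xyy = 0.000000, Gamma_yxx = 0.000000, Gamma_yxy = 0.000000, Gamma_yyy = 0.000000; k2 = (2.000000, 1.125000, 0.000000, 0.000000)
  k3: at (x, y) = (-0.200000, 1.168750), (dx/dtau, dy/dtau) = (2.000000, 1.125000); Gamma_xxx = 0.000000, Gamma_xxy = 0.000000, Gamma_xyy = 0.000000, Gamma_yxx = 0.000000, Gamma_yxy = 0.000000, Gamma_yyy = 0.000000; k3 = (2.000000, 1.125000, 0.000000, 0.000000)
  k4: at (x, y) = (-0.100000, 1.225000), (dx/dtau, dy/dtau) = (2.000000, 1.125000); Gamma_xxx = 0.000000, Gamma_xxy = 0.000000, Gamma_xyy = 0.000000, Gamma_yxx = 0.000000, Gamma_yxy = 0.000000, Gamma_yyy = 0.000000; k4 = (2.000000, 1.125000, 0.000000, 0.000000)
  Y <- Y + (h/6)(k1 + 2k2 + 2k3 + k4): x = -0.1000, y = 1.2250, dx/dtau = 2.0000, dy/dtau = 1.1250


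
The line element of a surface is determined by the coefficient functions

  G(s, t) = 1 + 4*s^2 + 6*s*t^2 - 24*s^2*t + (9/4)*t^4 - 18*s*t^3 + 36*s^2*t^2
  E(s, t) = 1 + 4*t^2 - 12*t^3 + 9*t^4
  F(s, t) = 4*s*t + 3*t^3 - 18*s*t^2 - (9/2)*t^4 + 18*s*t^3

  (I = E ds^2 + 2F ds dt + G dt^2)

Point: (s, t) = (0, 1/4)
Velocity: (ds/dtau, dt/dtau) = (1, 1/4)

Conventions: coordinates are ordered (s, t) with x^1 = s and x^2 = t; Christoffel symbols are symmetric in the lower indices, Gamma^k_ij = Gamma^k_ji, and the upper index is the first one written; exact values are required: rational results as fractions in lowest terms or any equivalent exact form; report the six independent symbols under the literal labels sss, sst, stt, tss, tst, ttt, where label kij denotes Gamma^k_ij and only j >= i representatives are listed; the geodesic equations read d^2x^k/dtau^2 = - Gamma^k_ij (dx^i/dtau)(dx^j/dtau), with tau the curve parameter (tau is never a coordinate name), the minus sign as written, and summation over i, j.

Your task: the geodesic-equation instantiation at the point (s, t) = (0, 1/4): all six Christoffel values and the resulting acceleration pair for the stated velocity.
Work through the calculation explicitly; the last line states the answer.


E = 281/256, F = 15/512, G = 1033/1024 at the point
E_s = 0, E_t = 5/16, F_s = 5/32, F_t = 9/32, G_s = 3/32, G_t = 9/64
EG - F^2 = 1133/1024;  g^inv = (1024/1133) * [[1033/1024, -15/512], [-15/512, 281/256]]
first-kind symbols [ij,l] = (1/2)(d_i g_jl + d_j g_il - d_l g_ij): [ss,s] = E_s/2 = 0, [ss,t] = F_s - E_t/2 = 0, [st,s] = E_t/2 = 5/32, [st,t] = G_s/2 = 3/64, [tt,s] = F_t - G_s/2 = 15/64, [tt,t] = G_t/2 = 9/128
Gamma^s_ij = (G*[ij,s] - F*[ij,t])/(EG - F^2), Gamma^t_ij = (E*[ij,t] - F*[ij,s])/(EG - F^2)
Gamma_sss = 0, Gamma_sst = 160/1133, Gamma_stt = 240/1133, Gamma_tss = 0, Gamma_tst = 48/1133, Gamma_ttt = 72/1133
d^2s/dtau^2 = -(Gamma_sss*(1)^2 + 2*Gamma_sst*(1)*(1/4) + Gamma_stt*(1/4)^2) = -95/1133
d^2t/dtau^2 = -(Gamma_tss*(1)^2 + 2*Gamma_tst*(1)*(1/4) + Gamma_ttt*(1/4)^2) = -57/2266

Answer: Gamma_sss = 0, Gamma_sst = 160/1133, Gamma_stt = 240/1133, Gamma_tss = 0, Gamma_tst = 48/1133, Gamma_ttt = 72/1133; accelerations (d^2s/dtau^2, d^2t/dtau^2) = (-95/1133, -57/2266)


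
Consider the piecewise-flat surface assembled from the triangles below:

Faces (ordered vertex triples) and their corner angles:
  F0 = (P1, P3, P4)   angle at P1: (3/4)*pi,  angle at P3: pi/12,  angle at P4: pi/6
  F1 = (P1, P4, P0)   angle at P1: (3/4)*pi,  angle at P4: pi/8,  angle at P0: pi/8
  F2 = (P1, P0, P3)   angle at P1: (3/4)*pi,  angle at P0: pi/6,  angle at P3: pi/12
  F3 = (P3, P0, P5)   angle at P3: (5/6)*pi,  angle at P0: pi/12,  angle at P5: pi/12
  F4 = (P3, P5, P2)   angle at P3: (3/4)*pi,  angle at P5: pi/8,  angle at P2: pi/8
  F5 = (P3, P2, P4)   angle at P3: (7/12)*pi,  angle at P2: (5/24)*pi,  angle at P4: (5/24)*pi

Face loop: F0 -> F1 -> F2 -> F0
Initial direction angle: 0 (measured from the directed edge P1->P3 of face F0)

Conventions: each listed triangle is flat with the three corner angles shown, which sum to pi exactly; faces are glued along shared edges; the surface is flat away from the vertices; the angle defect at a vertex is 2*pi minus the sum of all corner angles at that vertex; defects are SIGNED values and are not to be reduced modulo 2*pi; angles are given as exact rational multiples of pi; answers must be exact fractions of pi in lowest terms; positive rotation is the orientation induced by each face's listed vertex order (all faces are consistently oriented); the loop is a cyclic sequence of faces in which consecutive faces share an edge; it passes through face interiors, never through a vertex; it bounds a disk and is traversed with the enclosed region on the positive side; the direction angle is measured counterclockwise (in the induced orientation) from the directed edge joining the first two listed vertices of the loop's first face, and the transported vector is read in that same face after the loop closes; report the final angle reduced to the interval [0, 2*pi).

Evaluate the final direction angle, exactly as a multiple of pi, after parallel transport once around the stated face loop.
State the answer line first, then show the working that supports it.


Answer: final direction angle = (7/4)*pi

enclosed vertex P1: corner angles sum to (9/4)*pi, defect = 2*pi - (9/4)*pi = -pi/4
the final direction is the initial angle plus the enclosed defects, taken mod 2*pi in the induced orientation
final angle = 0 - pi/4 = (7/4)*pi (mod 2*pi)


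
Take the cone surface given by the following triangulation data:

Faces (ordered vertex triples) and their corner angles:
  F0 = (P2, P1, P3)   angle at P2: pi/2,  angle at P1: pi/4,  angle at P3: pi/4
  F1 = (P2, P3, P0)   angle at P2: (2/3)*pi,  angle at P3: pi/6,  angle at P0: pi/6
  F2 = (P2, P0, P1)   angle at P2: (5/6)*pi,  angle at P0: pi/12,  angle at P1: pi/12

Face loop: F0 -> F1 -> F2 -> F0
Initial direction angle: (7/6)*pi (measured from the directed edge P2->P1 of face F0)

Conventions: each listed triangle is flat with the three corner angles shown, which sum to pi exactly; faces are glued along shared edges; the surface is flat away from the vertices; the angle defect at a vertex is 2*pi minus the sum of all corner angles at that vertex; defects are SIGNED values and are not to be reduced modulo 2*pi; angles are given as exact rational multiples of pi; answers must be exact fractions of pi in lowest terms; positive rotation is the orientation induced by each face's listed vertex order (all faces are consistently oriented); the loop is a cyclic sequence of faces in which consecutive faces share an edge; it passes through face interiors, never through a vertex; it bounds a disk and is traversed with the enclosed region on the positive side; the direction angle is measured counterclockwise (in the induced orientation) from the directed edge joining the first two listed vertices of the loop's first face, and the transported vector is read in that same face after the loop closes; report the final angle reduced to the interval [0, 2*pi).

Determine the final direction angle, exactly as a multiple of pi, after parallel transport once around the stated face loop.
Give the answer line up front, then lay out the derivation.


Answer: final direction angle = (7/6)*pi

enclosed vertex P2: corner angles sum to 2*pi, defect = 2*pi - 2*pi = 0
the final direction is the initial angle plus the enclosed defects, taken mod 2*pi in the induced orientation
final angle = (7/6)*pi + 0 = (7/6)*pi (mod 2*pi)


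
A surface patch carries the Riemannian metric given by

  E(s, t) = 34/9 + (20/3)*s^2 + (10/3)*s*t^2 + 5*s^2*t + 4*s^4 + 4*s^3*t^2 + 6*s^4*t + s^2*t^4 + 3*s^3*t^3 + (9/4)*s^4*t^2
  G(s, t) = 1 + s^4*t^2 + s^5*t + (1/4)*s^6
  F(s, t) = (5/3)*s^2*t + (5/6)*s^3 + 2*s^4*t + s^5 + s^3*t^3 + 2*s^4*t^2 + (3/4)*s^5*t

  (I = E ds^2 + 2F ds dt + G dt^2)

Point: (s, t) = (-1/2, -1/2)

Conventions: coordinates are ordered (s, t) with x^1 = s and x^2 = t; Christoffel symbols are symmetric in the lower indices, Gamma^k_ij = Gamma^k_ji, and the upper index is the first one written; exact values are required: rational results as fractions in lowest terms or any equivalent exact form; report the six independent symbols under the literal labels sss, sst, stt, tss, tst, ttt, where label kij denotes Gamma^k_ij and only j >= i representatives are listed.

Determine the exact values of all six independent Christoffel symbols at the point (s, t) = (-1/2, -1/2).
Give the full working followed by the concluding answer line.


E = 10225/2304, F = -89/256, G = 265/256 at the point
E_s = -89/24, E_t = 623/192, F_s = 695/384, F_t = 115/384, G_s = -21/64, G_t = -3/32
EG - F^2 = 5153/1152;  g^inv = (1152/5153) * [[265/256, 89/256], [89/256, 10225/2304]]
first-kind symbols [ij,l] = (1/2)(d_i g_jl + d_j g_il - d_l g_ij): [ss,s] = E_s/2 = -89/48, [ss,t] = F_s - E_t/2 = 3/16, [st,s] = E_t/2 = 623/384, [st,t] = G_s/2 = -21/128, [tt,s] = F_t - G_s/2 = 89/192, [tt,t] = G_t/2 = -3/64
Gamma^s_ij = (G*[ij,s] - F*[ij,t])/(EG - F^2), Gamma^t_ij = (E*[ij,t] - F*[ij,s])/(EG - F^2)

Answer: Gamma_sss = -2136/5153, Gamma_sst = 1869/5153, Gamma_stt = 534/5153, Gamma_tss = 216/5153, Gamma_tst = -189/5153, Gamma_ttt = -54/5153


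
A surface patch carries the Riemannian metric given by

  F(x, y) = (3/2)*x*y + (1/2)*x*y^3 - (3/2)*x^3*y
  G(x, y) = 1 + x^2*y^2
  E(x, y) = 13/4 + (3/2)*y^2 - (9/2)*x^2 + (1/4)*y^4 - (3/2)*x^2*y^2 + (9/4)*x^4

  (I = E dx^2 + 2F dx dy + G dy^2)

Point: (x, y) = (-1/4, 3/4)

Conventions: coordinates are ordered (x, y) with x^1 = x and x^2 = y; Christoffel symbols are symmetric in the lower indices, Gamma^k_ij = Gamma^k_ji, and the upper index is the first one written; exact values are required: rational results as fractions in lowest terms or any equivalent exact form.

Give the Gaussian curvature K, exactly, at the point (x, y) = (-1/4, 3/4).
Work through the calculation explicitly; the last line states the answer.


E = 985/256, F = -81/256, G = 265/256, EG - F^2 = 497/128 at the point
E_x = 81/32, E_y = 81/32, F_x = 9/8, F_y = -9/16, G_x = -9/32, G_y = 3/32
E_yy = 9/2, F_xy = 33/16, G_xx = 9/8
K follows from Brioschi's formula, (det M1 - det M2)/(EG - F^2)^2.
M1 = [[-E_yy/2 + F_xy - G_xx/2, E_x/2, F_x - E_y/2], [F_y - G_x/2, E, F], [G_y/2, F, G]] = [[-3/4, 81/64, -9/64], [-27/64, 985/256, -81/256], [3/64, -81/256, 265/256]]; det M1 = -4857/2048
M2 = [[0, E_y/2, G_x/2], [E_y/2, E, F], [G_x/2, F, G]] = [[0, 81/64, -9/64], [81/64, 985/256, -81/256], [-9/64, -81/256, 265/256]]; det M2 = -3321/2048
det M1 - det M2 = -3/4; K = -3/4 / (497/128)^2 = -12288/247009

Answer: K = -12288/247009


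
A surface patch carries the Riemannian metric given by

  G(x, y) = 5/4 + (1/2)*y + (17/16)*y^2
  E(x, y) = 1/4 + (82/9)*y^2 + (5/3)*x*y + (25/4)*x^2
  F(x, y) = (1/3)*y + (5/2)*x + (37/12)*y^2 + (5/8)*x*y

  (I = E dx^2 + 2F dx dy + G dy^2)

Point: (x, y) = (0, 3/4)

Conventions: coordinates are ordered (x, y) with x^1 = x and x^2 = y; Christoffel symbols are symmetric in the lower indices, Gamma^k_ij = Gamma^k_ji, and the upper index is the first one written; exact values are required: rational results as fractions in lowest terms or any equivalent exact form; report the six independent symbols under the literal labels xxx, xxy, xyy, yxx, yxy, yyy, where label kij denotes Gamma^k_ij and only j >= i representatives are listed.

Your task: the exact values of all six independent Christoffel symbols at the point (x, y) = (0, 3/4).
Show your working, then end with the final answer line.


E = 43/8, F = 127/64, G = 569/256 at the point
E_x = 5/4, E_y = 41/3, F_x = 95/32, F_y = 119/24, G_x = 0, G_y = 67/32
EG - F^2 = 32805/4096;  g^inv = (4096/32805) * [[569/256, -127/64], [-127/64, 43/8]]
first-kind symbols [ij,l] = (1/2)(d_i g_jl + d_j g_il - d_l g_ij): [xx,x] = E_x/2 = 5/8, [xx,y] = F_x - E_y/2 = -371/96, [xy,x] = E_y/2 = 41/6, [xy,y] = G_x/2 = 0, [yy,x] = F_y - G_x/2 = 119/24, [yy,y] = G_y/2 = 67/64
Gamma^x_ij = (G*[ij,x] - F*[ij,y])/(EG - F^2), Gamma^y_ij = (E*[ij,y] - F*[ij,x])/(EG - F^2)

Answer: Gamma_xxx = 111304/98415, Gamma_xxy = 186632/98415, Gamma_xyy = 21979/19683, Gamma_yxx = -270488/98415, Gamma_yxy = -166624/98415, Gamma_yyy = -10352/19683


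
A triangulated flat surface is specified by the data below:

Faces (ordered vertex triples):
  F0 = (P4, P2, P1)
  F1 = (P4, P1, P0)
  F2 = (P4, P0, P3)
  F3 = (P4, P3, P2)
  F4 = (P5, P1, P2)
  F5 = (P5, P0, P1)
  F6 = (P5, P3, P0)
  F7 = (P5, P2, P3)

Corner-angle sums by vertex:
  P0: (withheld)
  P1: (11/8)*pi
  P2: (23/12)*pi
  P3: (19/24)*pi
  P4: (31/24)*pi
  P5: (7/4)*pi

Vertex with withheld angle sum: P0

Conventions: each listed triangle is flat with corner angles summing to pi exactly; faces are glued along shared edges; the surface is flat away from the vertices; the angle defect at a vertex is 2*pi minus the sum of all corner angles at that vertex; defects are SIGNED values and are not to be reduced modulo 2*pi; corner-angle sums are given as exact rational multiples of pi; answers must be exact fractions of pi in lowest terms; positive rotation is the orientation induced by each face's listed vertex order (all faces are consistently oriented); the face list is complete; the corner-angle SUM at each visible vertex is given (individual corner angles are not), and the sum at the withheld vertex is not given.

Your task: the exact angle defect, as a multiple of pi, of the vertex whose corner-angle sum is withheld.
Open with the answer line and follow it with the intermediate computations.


Answer: defect(P0) = (9/8)*pi

V = 6, E = 12, F = 8; chi = V - E + F = 2
Gauss-Bonnet: total defect = 2*pi*chi = 4*pi; visible defects sum to (23/8)*pi


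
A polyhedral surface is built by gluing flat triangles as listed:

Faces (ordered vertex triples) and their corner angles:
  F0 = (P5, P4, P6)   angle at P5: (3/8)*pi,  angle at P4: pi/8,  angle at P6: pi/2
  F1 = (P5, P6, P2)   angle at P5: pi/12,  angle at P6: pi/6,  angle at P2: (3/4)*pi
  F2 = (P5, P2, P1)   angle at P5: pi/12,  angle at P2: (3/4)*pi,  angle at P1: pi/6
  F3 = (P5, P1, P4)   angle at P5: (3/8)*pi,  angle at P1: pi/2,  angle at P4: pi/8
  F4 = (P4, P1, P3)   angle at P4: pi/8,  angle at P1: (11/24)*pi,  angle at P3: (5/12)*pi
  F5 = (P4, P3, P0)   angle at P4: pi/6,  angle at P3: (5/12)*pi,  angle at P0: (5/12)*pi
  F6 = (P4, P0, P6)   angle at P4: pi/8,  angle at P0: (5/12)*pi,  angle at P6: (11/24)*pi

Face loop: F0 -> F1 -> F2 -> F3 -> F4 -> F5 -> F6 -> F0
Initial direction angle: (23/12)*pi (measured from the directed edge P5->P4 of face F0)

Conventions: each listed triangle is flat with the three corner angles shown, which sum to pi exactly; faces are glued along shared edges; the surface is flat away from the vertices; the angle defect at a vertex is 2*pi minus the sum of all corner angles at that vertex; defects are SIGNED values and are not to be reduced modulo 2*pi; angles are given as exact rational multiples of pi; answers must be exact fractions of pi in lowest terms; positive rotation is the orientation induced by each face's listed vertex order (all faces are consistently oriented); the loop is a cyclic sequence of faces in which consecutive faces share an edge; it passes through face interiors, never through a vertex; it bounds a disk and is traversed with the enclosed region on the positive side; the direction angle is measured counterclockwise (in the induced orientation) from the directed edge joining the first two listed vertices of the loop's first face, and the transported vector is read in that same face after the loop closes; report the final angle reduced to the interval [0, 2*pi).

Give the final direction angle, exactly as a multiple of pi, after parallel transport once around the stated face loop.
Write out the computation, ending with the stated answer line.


enclosed vertex P4: corner angles sum to (2/3)*pi, defect = 2*pi - (2/3)*pi = (4/3)*pi
enclosed vertex P5: corner angles sum to (11/12)*pi, defect = 2*pi - (11/12)*pi = (13/12)*pi
by Gauss-Bonnet the loop rotates the vector by the enclosed defect sum (positive orientation, mod 2*pi)
final angle = (23/12)*pi + (29/12)*pi = pi/3 (mod 2*pi)

Answer: final direction angle = pi/3


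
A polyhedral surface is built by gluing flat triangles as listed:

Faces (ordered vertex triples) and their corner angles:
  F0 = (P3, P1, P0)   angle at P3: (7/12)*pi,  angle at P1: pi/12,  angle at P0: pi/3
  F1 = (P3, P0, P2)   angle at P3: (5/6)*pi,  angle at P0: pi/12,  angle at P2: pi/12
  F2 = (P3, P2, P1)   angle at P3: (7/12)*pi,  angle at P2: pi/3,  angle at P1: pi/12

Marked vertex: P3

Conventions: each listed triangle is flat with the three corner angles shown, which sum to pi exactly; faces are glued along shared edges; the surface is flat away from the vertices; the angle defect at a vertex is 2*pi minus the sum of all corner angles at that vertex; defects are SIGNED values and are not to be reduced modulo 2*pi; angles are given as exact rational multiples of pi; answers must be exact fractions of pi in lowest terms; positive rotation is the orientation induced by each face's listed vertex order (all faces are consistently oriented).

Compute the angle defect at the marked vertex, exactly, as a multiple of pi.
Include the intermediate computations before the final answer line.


Sum of corner angles at P3: 2*pi
defect = 2*pi - 2*pi

Answer: defect(P3) = 0
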